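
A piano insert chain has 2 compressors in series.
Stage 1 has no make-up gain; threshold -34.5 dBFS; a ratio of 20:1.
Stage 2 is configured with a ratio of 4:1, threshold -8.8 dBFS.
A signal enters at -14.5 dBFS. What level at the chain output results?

-33.5 dBFS

Stage 1: 20 dB above -34.5 dBFS, reduced 20:1 to 1 dB above → -33.5 dBFS.
Stage 2: below threshold (-33.5 ≤ -8.8); passes unchanged; output -33.5 dBFS.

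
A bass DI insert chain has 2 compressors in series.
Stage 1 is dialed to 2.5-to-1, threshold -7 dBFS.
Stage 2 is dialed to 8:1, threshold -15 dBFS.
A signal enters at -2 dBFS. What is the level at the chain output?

-13.75 dBFS

Stage 1: 5 dB above -7 dBFS, reduced 2.5:1 to 2 dB above → -5 dBFS.
Stage 2: -5 dBFS is 10 dB over -15 dBFS; at 8:1 that becomes 1.25 dB over, giving -13.75 dBFS.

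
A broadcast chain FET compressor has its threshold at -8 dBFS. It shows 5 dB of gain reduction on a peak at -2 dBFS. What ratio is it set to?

Input overshoot = -2 − (-8) = 6 dB.
Output overshoot = 6 − 5 = 1 dB.
Ratio = input overshoot / output overshoot = 6 / 1 = 6.

6:1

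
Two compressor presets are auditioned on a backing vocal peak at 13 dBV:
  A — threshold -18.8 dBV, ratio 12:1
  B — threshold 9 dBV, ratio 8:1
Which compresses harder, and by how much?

A: 31.8 dB over, compressed to 2.65 dB over, so 29.15 dB of GR.
B: 4 dB over, compressed to 0.5 dB over, so 3.5 dB of GR.
A applies 25.65 dB more gain reduction.

A, by 25.65 dB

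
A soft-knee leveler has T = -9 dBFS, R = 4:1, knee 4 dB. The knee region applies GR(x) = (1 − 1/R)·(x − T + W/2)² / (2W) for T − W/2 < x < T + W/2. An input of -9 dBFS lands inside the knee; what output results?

x − T + W/2 = -9 − (-9) + 2 = 2.
GR = (1 − 1/4) × 2² / 8 = 0.75 × 4 / 8 = 0.375 dB.
Output = -9 − 0.375 = -9.375 dBFS.

-9.375 dBFS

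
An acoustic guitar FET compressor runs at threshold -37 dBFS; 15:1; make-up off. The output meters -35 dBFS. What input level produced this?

The compressed level sits -35 − (-37) = 2 dB over threshold.
Undo the ratio: input overshoot = 2 × 15 = 30 dB, giving input = -7 dBFS.

-7 dBFS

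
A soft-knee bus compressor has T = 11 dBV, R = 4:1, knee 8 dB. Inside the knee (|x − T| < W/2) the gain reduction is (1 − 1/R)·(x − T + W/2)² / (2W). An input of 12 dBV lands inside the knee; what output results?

x − T + W/2 = 12 − 11 + 4 = 5.
GR = (1 − 1/4) × 5² / 16 = 0.75 × 25 / 16 = 1.171875 dB.
Output = 12 − 1.171875 = 10.828125 dBV.

10.828125 dBV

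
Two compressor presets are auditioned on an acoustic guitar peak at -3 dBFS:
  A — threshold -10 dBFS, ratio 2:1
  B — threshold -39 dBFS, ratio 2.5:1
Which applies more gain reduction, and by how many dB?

B, by 18.1 dB

A: GR = 7 − 7/2 = 3.5 dB.
B: GR = 36 − 36/2.5 = 21.6 dB.
B reduces 18.1 dB more.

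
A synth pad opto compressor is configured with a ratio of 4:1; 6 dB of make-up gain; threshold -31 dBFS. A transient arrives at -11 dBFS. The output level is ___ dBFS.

Overshoot: -11 − (-31) = 20 dB.
The 20 dB excess becomes 5 dB after 4:1 reduction.
So the level is -31 + 5 = -26 dBFS; make-up adds 6 dB, giving -20 dBFS.

-20 dBFS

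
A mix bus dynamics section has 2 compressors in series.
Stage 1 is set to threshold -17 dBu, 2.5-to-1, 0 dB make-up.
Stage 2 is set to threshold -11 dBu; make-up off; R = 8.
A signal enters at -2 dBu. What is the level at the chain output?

-11 dBu

Stage 1: -2 dBu is 15 dB over -17 dBu; at 2.5:1 that becomes 6 dB over, giving -11 dBu.
Stage 2: -11 dBu ≤ -11 dBu, so stage 2 doesn't engage; output -11 dBu.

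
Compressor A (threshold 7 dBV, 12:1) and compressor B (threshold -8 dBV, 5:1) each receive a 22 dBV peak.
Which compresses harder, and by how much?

A: 15 dB over, compressed to 1.25 dB over, so 13.75 dB of GR.
B: 30 dB over, compressed to 6 dB over, so 24 dB of GR.
B applies 10.25 dB more gain reduction.

B, by 10.25 dB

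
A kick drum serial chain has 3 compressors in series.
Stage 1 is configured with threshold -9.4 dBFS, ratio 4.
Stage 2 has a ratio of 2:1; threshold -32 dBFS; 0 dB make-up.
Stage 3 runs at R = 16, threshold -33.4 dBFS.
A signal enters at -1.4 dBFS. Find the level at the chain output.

-32.54375 dBFS

Stage 1: overshoot 8 dB → 8/4 = 2 dB → -7.4 dBFS.
Stage 2: overshoot 24.6 dB → 24.6/2 = 12.3 dB → -19.7 dBFS.
Stage 3: 13.7 dB above -33.4 dBFS, reduced 16:1 to 0.85625 dB above → -32.54375 dBFS.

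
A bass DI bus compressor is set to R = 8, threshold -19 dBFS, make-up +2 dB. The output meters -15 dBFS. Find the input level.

Remove make-up: -15 − 2 = -17 dBFS.
The compressed level sits -17 − (-19) = 2 dB over threshold.
Before 8:1 compression the overshoot was 2 × 8 = 16 dB, so input = -19 + 16 = -3 dBFS.

-3 dBFS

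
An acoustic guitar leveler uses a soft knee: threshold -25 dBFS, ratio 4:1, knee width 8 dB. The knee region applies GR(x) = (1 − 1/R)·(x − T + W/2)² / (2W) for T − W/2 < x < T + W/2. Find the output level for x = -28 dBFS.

x − T + W/2 = -28 − (-25) + 4 = 1.
GR = (1 − 1/4) × 1² / 16 = 0.75 × 1 / 16 = 0.046875 dB.
Output = -28 − 0.046875 = -28.046875 dBFS.

-28.046875 dBFS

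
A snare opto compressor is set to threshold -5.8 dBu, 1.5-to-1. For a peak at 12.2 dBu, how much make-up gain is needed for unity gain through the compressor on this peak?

6 dB

The peak compresses to -5.8 + 18/1.5 = 6.2 dBu.
To reach 12.2 dBu requires 12.2 − 6.2 = 6 dB of make-up.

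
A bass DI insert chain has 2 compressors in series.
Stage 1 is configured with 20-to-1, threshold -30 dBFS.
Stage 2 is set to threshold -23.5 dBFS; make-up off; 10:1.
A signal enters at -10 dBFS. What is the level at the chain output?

Stage 1: overshoot 20 dB → 20/20 = 1 dB → -29 dBFS.
Stage 2: -29 dBFS ≤ -23.5 dBFS, so stage 2 doesn't engage; output -29 dBFS.

-29 dBFS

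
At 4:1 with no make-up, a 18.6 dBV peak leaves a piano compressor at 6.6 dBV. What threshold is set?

Input is 16 dB above T (since output overshoot × R = input overshoot: (6.6 − T)·4 = 18.6 − T gives T = 2.6 dBV).
Check: 2.6 + (18.6 − 2.6)/4 = 2.6 + 4 = 6.6 dBV. ✓

2.6 dBV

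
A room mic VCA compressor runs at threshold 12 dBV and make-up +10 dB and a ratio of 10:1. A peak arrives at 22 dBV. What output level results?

23 dBV

The input is 10 dB above the 12 dBV threshold.
The 10 dB excess becomes 1 dB after 10:1 reduction.
Output = 12 + 1 = 13 dBV; make-up adds 10 dB, giving 23 dBV.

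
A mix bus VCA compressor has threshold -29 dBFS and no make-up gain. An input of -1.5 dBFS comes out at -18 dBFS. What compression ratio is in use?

2.5:1

Input overshoot = -1.5 − (-29) = 27.5 dB; output overshoot = -18 − (-29) = 11 dB.
Ratio = 27.5 / 11 = 2.5.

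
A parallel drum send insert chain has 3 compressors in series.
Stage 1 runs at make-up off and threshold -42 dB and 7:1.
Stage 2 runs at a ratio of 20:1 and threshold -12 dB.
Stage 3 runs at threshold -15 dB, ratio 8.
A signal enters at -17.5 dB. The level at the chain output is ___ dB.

-38.5 dB

Stage 1: -17.5 dB is 24.5 dB over -42 dB; at 7:1 that becomes 3.5 dB over, giving -38.5 dB.
Stage 2: -38.5 dB is at or below the -12 dB threshold — no compression; output -38.5 dB.
Stage 3: -38.5 dB is at or below the -15 dB threshold — no compression; output -38.5 dB.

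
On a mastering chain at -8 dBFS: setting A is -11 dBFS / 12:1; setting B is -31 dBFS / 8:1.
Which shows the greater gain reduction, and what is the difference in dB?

B, by 17.375 dB

A: GR = 3 − 3/12 = 2.75 dB.
B: GR = 23 − 23/8 = 20.125 dB.
Difference: 17.375 dB in favour of B.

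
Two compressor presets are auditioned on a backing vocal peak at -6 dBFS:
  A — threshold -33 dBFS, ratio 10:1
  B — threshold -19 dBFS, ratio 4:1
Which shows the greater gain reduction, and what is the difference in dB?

A: GR = 27 − 27/10 = 24.3 dB.
B: GR = 13 − 13/4 = 9.75 dB.
Difference: 14.55 dB in favour of A.

A, by 14.55 dB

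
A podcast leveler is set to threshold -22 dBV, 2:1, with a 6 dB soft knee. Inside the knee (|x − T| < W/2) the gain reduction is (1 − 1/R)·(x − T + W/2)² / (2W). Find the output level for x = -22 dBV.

x − T + W/2 = -22 − (-22) + 3 = 3.
GR = (1 − 1/2) × 3² / 12 = 0.5 × 9 / 12 = 0.375 dB.
Output = -22 − 0.375 = -22.375 dBV.

-22.375 dBV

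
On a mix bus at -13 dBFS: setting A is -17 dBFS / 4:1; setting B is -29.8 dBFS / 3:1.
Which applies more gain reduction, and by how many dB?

A: overshoot 4 dB → output overshoot 1 dB → GR 3 dB.
B: overshoot 16.8 dB → output overshoot 5.6 dB → GR 11.2 dB.
B applies 8.2 dB more gain reduction.

B, by 8.2 dB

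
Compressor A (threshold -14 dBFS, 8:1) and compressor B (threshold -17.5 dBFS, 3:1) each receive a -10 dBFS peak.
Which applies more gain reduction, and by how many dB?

B, by 1.5 dB

A: 4 dB over, compressed to 0.5 dB over, so 3.5 dB of GR.
B: 7.5 dB over, compressed to 2.5 dB over, so 5 dB of GR.
Difference: 1.5 dB in favour of B.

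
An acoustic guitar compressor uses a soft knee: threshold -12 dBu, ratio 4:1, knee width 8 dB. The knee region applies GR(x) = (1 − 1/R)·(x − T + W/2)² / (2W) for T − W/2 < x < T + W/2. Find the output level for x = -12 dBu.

-12.75 dBu

x − T + W/2 = -12 − (-12) + 4 = 4.
GR = (1 − 1/4) × 4² / 16 = 0.75 × 16 / 16 = 0.75 dB.
Output = -12 − 0.75 = -12.75 dBu.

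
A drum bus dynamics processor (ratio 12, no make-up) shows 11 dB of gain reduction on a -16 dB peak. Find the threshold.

Input is 12 dB above T (since output overshoot × R = input overshoot: (-27 − T)·12 = -16 − T gives T = -28 dB).
Check: -28 + (-16 − (-28))/12 = -28 + 1 = -27 dB. ✓

-28 dB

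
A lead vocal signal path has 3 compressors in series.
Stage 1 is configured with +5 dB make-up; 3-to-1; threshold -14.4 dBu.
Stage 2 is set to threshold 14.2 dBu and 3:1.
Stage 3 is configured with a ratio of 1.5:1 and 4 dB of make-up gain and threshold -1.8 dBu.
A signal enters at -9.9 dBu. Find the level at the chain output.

Stage 1: 4.5 dB above -14.4 dBu, reduced 3:1 to 1.5 dB above → -12.9 dBu; +5 dB make-up → -7.9 dBu.
Stage 2: below threshold (-7.9 ≤ 14.2); passes unchanged; output -7.9 dBu.
Stage 3: below threshold (-7.9 ≤ -1.8); passes unchanged; make-up brings it to -3.9 dBu.

-3.9 dBu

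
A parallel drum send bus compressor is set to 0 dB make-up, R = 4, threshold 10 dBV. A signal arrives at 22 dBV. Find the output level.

13 dBV

22 dBV sits 12 dB over threshold.
The 12 dB excess becomes 3 dB after 4:1 reduction.
So the level is 10 + 3 = 13 dBV.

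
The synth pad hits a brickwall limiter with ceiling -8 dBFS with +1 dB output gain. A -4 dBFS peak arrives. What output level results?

The limiter clamps the peak to its -8 dBFS ceiling.
Output gain then adds 1 dB: -8 + 1 = -7 dBFS.

-7 dBFS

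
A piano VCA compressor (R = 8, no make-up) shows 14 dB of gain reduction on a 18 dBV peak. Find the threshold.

2 dBV

Let T be the threshold. Output overshoot = (input overshoot)/R, so 4 − T = (18 − T)/8.
8·(4 − T) = 18 − T → 7·T = 32 − 18 = 14.
T = 14/7 = 2 dBV.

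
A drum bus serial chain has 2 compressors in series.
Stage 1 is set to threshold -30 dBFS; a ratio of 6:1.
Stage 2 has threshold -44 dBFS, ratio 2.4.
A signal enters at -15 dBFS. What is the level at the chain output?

-37.125 dBFS

Stage 1: 15 dB above -30 dBFS, reduced 6:1 to 2.5 dB above → -27.5 dBFS.
Stage 2: overshoot 16.5 dB → 16.5/2.4 = 6.875 dB → -37.125 dBFS.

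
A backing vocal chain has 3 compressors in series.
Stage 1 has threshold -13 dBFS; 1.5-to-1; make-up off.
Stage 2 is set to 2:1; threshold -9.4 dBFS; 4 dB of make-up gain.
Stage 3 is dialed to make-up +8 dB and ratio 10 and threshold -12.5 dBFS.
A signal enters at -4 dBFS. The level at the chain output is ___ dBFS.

-3.67 dBFS

Stage 1: -4 dBFS is 9 dB over -13 dBFS; at 1.5:1 that becomes 6 dB over, giving -7 dBFS.
Stage 2: 2.4 dB above -9.4 dBFS, reduced 2:1 to 1.2 dB above → -8.2 dBFS; +4 dB make-up → -4.2 dBFS.
Stage 3: -4.2 dBFS is 8.3 dB over -12.5 dBFS; at 10:1 that becomes 0.83 dB over, giving -11.67 dBFS; +8 dB make-up → -3.67 dBFS.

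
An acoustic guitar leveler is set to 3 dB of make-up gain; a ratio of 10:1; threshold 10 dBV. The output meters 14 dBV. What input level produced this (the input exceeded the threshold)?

Before make-up, the level was 14 − 3 = 11 dBV.
That's 1 dB above the 10 dBV threshold.
Input overshoot = R × output overshoot = 10 dB → input = 10 + 10 = 20 dBV.

20 dBV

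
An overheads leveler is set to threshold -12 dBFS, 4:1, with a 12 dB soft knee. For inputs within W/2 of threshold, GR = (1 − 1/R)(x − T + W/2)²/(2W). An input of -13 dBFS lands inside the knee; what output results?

-13.78125 dBFS

x − T + W/2 = -13 − (-12) + 6 = 5.
GR = (1 − 1/4) × 5² / 24 = 0.75 × 25 / 24 = 0.78125 dB.
Output = -13 − 0.78125 = -13.78125 dBFS.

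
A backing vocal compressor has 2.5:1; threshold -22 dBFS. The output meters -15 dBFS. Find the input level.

That's 7 dB above the -22 dBFS threshold.
Before 2.5:1 compression the overshoot was 7 × 2.5 = 17.5 dB, so input = -22 + 17.5 = -4.5 dBFS.

-4.5 dBFS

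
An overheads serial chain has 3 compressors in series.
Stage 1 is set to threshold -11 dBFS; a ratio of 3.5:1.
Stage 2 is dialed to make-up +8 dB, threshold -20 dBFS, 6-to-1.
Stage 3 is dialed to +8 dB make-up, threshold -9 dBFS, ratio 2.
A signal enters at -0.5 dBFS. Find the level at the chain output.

Stage 1: -0.5 dBFS is 10.5 dB over -11 dBFS; at 3.5:1 that becomes 3 dB over, giving -8 dBFS.
Stage 2: overshoot 12 dB → 12/6 = 2 dB → -18 dBFS; +8 dB make-up → -10 dBFS.
Stage 3: below threshold (-10 ≤ -9); passes unchanged; make-up brings it to -2 dBFS.

-2 dBFS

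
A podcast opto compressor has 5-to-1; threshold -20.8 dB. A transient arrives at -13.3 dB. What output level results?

-13.3 dB sits 7.5 dB over threshold.
5:1 compression reduces that to 7.5/5 = 1.5 dB over.
Output = -20.8 + 1.5 = -19.3 dB.

-19.3 dB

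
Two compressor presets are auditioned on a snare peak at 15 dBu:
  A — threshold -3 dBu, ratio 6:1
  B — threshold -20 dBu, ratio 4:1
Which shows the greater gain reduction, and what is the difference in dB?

A: GR = 18 − 18/6 = 15 dB.
B: GR = 35 − 35/4 = 26.25 dB.
B reduces 11.25 dB more.

B, by 11.25 dB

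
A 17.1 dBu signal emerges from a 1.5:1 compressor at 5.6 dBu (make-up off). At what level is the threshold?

Input is 34.5 dB above T (since output overshoot × R = input overshoot: (5.6 − T)·1.5 = 17.1 − T gives T = -17.4 dBu).
Check: -17.4 + (17.1 − (-17.4))/1.5 = -17.4 + 23 = 5.6 dBu. ✓

-17.4 dBu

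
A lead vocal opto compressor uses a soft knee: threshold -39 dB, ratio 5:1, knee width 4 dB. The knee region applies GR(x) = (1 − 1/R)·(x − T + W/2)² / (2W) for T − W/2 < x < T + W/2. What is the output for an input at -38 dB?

-38.9 dB

x − T + W/2 = -38 − (-39) + 2 = 3.
GR = (1 − 1/5) × 3² / 8 = 0.8 × 9 / 8 = 0.9 dB.
Output = -38 − 0.9 = -38.9 dB.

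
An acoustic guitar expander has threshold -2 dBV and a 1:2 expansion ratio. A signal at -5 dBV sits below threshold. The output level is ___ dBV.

-8 dBV

The input is 3 dB below the -2 dBV threshold.
A 1:2 expander multiplies undershoot by 2: 3 × 2 = 6 dB below threshold.
Output = -2 − 6 = -8 dBV.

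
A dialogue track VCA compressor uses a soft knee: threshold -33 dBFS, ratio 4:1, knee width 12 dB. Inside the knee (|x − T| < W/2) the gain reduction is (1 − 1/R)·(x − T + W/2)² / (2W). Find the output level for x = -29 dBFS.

-32.125 dBFS

x − T + W/2 = -29 − (-33) + 6 = 10.
GR = (1 − 1/4) × 10² / 24 = 0.75 × 100 / 24 = 3.125 dB.
Output = -29 − 3.125 = -32.125 dBFS.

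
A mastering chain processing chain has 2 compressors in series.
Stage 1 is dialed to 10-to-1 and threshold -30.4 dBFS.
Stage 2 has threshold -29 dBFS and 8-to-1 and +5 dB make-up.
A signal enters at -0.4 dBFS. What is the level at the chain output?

Stage 1: overshoot 30 dB → 30/10 = 3 dB → -27.4 dBFS.
Stage 2: 1.6 dB above -29 dBFS, reduced 8:1 to 0.2 dB above → -28.8 dBFS; +5 dB make-up → -23.8 dBFS.

-23.8 dBFS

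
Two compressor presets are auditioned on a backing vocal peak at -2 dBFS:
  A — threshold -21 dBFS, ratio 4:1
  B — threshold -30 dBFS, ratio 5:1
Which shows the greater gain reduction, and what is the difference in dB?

B, by 8.15 dB

A: overshoot 19 dB → output overshoot 4.75 dB → GR 14.25 dB.
B: overshoot 28 dB → output overshoot 5.6 dB → GR 22.4 dB.
B applies 8.15 dB more gain reduction.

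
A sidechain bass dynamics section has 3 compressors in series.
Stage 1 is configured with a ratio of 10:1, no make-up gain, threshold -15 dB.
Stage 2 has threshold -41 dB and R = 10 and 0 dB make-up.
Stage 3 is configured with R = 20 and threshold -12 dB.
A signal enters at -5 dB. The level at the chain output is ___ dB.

Stage 1: overshoot 10 dB → 10/10 = 1 dB → -14 dB.
Stage 2: overshoot 27 dB → 27/10 = 2.7 dB → -38.3 dB.
Stage 3: -38.3 dB ≤ -12 dB, so stage 3 doesn't engage; output -38.3 dB.

-38.3 dB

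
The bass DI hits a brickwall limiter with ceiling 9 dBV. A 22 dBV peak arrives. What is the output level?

9 dBV

The limiter clamps the peak to its 9 dBV ceiling.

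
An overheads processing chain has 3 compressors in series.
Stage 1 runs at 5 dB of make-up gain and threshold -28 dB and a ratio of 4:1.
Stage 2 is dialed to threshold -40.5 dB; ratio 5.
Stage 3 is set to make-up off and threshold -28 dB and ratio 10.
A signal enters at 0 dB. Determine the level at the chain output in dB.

-35.6 dB

Stage 1: 0 dB is 28 dB over -28 dB; at 4:1 that becomes 7 dB over, giving -21 dB; +5 dB make-up → -16 dB.
Stage 2: overshoot 24.5 dB → 24.5/5 = 4.9 dB → -35.6 dB.
Stage 3: -35.6 dB is at or below the -28 dB threshold — no compression; output -35.6 dB.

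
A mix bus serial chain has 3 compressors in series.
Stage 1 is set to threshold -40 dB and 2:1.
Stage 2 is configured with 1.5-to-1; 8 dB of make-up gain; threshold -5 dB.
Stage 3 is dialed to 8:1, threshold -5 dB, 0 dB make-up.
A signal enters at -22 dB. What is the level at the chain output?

-23 dB

Stage 1: -22 dB is 18 dB over -40 dB; at 2:1 that becomes 9 dB over, giving -31 dB.
Stage 2: -31 dB is at or below the -5 dB threshold — no compression; make-up brings it to -23 dB.
Stage 3: below threshold (-23 ≤ -5); passes unchanged; output -23 dB.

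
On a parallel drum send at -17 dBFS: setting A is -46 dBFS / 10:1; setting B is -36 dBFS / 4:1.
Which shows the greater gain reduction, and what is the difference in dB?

A, by 11.85 dB

A: overshoot 29 dB → output overshoot 2.9 dB → GR 26.1 dB.
B: overshoot 19 dB → output overshoot 4.75 dB → GR 14.25 dB.
A applies 11.85 dB more gain reduction.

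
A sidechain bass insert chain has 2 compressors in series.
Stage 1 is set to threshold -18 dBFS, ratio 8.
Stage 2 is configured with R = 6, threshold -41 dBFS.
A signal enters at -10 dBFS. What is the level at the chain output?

-37 dBFS

Stage 1: overshoot 8 dB → 8/8 = 1 dB → -17 dBFS.
Stage 2: overshoot 24 dB → 24/6 = 4 dB → -37 dBFS.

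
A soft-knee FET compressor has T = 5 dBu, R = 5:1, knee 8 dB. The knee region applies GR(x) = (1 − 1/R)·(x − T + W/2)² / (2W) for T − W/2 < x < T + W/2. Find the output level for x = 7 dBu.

x − T + W/2 = 7 − 5 + 4 = 6.
GR = (1 − 1/5) × 6² / 16 = 0.8 × 36 / 16 = 1.8 dB.
Output = 7 − 1.8 = 5.2 dBu.

5.2 dBu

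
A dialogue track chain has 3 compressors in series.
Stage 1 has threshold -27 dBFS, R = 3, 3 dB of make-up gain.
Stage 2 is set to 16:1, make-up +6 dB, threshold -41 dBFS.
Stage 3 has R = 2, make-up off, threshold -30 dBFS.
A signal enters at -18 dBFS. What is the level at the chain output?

Stage 1: overshoot 9 dB → 9/3 = 3 dB → -24 dBFS; +3 dB make-up → -21 dBFS.
Stage 2: -21 dBFS is 20 dB over -41 dBFS; at 16:1 that becomes 1.25 dB over, giving -39.75 dBFS; +6 dB make-up → -33.75 dBFS.
Stage 3: below threshold (-33.75 ≤ -30); passes unchanged; output -33.75 dBFS.

-33.75 dBFS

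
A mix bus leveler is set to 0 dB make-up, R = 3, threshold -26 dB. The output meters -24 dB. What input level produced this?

-20 dB

That's 2 dB above the -26 dB threshold.
Undo the ratio: input overshoot = 2 × 3 = 6 dB, giving input = -20 dB.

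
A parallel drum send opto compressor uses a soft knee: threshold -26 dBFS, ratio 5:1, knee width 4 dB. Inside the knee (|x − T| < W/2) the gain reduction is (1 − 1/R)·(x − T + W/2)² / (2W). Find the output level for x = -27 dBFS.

x − T + W/2 = -27 − (-26) + 2 = 1.
GR = (1 − 1/5) × 1² / 8 = 0.8 × 1 / 8 = 0.1 dB.
Output = -27 − 0.1 = -27.1 dBFS.

-27.1 dBFS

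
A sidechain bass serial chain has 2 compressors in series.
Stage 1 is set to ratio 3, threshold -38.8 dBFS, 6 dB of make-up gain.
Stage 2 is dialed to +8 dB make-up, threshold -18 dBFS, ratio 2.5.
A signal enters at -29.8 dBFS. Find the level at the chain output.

Stage 1: -29.8 dBFS is 9 dB over -38.8 dBFS; at 3:1 that becomes 3 dB over, giving -35.8 dBFS; +6 dB make-up → -29.8 dBFS.
Stage 2: -29.8 dBFS ≤ -18 dBFS, so stage 2 doesn't engage; make-up brings it to -21.8 dBFS.

-21.8 dBFS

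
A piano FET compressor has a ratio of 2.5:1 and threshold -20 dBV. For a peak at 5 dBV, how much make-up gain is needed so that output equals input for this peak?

15 dB

Overshoot 25 dB → 25/2.5 = 10 dB after compression, so the compressed level is -20 + 10 = -10 dBV.
Make-up = target − compressed = 5 − (-10) = 15 dB.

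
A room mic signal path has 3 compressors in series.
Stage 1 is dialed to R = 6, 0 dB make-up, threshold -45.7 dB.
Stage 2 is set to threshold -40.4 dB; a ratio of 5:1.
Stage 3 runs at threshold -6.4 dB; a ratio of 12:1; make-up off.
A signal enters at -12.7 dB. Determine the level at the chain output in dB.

-40.36 dB

Stage 1: -12.7 dB is 33 dB over -45.7 dB; at 6:1 that becomes 5.5 dB over, giving -40.2 dB.
Stage 2: overshoot 0.2 dB → 0.2/5 = 0.04 dB → -40.36 dB.
Stage 3: -40.36 dB ≤ -6.4 dB, so stage 3 doesn't engage; output -40.36 dB.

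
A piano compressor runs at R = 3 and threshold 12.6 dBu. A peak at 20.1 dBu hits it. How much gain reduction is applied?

5 dB

The signal is 7.5 dB above threshold.
At 3:1, output sits 7.5/3 = 2.5 dB above threshold.
GR = overshoot in − overshoot out = 7.5 − 2.5 = 5 dB.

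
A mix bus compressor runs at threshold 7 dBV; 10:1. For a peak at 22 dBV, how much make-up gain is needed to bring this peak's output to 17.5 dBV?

Overshoot 15 dB → 15/10 = 1.5 dB after compression, so the compressed level is 7 + 1.5 = 8.5 dBV.
Make-up = target − compressed = 17.5 − 8.5 = 9 dB.

9 dB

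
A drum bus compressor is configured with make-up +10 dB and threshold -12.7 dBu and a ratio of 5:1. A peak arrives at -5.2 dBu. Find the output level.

-1.2 dBu

-5.2 dBu sits 7.5 dB over threshold.
The 7.5 dB excess becomes 1.5 dB after 5:1 reduction.
Output = -12.7 + 1.5 = -11.2 dBu; make-up adds 10 dB, giving -1.2 dBu.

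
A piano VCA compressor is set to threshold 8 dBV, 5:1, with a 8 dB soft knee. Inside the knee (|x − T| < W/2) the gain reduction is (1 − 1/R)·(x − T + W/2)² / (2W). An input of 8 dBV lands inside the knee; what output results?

x − T + W/2 = 8 − 8 + 4 = 4.
GR = (1 − 1/5) × 4² / 16 = 0.8 × 16 / 16 = 0.8 dB.
Output = 8 − 0.8 = 7.2 dBV.

7.2 dBV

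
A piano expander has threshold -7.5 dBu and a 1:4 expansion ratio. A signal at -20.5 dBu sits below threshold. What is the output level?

The input is 13 dB below the -7.5 dBu threshold.
A 1:4 expander multiplies undershoot by 4: 13 × 4 = 52 dB below threshold.
Output = -7.5 − 52 = -59.5 dBu.

-59.5 dBu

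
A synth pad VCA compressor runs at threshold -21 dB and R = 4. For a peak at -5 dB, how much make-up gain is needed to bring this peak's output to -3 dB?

14 dB

Without make-up, output = threshold + overshoot/4 = -21 + 4 = -17 dB.
Gap to target: 14 dB.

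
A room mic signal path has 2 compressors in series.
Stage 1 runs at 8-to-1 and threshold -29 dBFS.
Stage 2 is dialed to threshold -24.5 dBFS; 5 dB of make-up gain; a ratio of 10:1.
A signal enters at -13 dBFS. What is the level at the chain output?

-22 dBFS

Stage 1: 16 dB above -29 dBFS, reduced 8:1 to 2 dB above → -27 dBFS.
Stage 2: -27 dBFS is at or below the -24.5 dBFS threshold — no compression; make-up brings it to -22 dBFS.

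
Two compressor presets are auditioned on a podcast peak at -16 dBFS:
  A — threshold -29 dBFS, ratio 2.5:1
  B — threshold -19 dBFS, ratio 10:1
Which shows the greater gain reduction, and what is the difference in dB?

A: 13 dB over, compressed to 5.2 dB over, so 7.8 dB of GR.
B: 3 dB over, compressed to 0.3 dB over, so 2.7 dB of GR.
Difference: 5.1 dB in favour of A.

A, by 5.1 dB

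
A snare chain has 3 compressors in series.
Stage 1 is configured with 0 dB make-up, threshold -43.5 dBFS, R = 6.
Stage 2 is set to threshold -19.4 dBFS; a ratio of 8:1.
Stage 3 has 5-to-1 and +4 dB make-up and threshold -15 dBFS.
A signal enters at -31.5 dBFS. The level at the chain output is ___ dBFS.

-37.5 dBFS

Stage 1: overshoot 12 dB → 12/6 = 2 dB → -41.5 dBFS.
Stage 2: below threshold (-41.5 ≤ -19.4); passes unchanged; output -41.5 dBFS.
Stage 3: below threshold (-41.5 ≤ -15); passes unchanged; make-up brings it to -37.5 dBFS.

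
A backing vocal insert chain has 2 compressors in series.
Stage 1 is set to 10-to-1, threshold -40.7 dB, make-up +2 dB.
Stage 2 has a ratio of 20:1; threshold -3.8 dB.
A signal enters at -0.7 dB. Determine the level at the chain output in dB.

Stage 1: -0.7 dB is 40 dB over -40.7 dB; at 10:1 that becomes 4 dB over, giving -36.7 dB; +2 dB make-up → -34.7 dB.
Stage 2: below threshold (-34.7 ≤ -3.8); passes unchanged; output -34.7 dB.

-34.7 dB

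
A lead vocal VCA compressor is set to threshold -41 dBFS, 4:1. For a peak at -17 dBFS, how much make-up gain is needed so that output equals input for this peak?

18 dB

Without make-up, output = threshold + overshoot/4 = -41 + 6 = -35 dBFS.
Gap to target: 18 dB.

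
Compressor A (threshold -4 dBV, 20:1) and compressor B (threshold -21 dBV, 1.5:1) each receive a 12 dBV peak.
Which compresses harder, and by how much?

A, by 4.2 dB

A: GR = 16 − 16/20 = 15.2 dB.
B: GR = 33 − 33/1.5 = 11 dB.
A reduces 4.2 dB more.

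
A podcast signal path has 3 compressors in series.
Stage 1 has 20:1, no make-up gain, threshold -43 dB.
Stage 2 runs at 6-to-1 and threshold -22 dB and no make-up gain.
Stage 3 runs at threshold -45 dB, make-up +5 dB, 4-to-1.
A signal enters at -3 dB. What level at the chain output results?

-39 dB

Stage 1: 40 dB above -43 dB, reduced 20:1 to 2 dB above → -41 dB.
Stage 2: below threshold (-41 ≤ -22); passes unchanged; output -41 dB.
Stage 3: 4 dB above -45 dB, reduced 4:1 to 1 dB above → -44 dB; +5 dB make-up → -39 dB.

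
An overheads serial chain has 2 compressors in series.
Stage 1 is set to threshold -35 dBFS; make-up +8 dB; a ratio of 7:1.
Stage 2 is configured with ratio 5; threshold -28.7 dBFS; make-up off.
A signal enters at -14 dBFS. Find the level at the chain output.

-27.76 dBFS

Stage 1: 21 dB above -35 dBFS, reduced 7:1 to 3 dB above → -32 dBFS; +8 dB make-up → -24 dBFS.
Stage 2: overshoot 4.7 dB → 4.7/5 = 0.94 dB → -27.76 dBFS.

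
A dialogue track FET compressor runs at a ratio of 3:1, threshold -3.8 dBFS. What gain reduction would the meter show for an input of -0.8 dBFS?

The signal is 3 dB above threshold.
After 3:1 compression the overshoot becomes 3/3 = 1 dB.
So the signal is attenuated by 3 − 1 = 2 dB.

2 dB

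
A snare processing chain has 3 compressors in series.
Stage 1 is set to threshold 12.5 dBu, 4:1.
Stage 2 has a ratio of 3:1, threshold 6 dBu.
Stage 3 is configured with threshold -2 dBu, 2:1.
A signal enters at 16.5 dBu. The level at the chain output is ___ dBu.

3.25 dBu

Stage 1: 4 dB above 12.5 dBu, reduced 4:1 to 1 dB above → 13.5 dBu.
Stage 2: 13.5 dBu is 7.5 dB over 6 dBu; at 3:1 that becomes 2.5 dB over, giving 8.5 dBu.
Stage 3: 10.5 dB above -2 dBu, reduced 2:1 to 5.25 dB above → 3.25 dBu.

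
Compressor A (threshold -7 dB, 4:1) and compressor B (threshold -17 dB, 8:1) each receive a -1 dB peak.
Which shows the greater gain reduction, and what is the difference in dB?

A: 6 dB over, compressed to 1.5 dB over, so 4.5 dB of GR.
B: 16 dB over, compressed to 2 dB over, so 14 dB of GR.
B reduces 9.5 dB more.

B, by 9.5 dB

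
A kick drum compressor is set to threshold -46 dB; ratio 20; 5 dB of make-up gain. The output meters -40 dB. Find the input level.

-26 dB

Stripping the +5 dB make-up gives -45 dB at the gain stage.
That's 1 dB above the -46 dB threshold.
Before 20:1 compression the overshoot was 1 × 20 = 20 dB, so input = -46 + 20 = -26 dB.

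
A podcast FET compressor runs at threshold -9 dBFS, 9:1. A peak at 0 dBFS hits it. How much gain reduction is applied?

8 dB

Overshoot = 0 − (-9) = 9 dB.
A 9:1 ratio leaves 1 dB of that excess.
Gain reduction = 9 − 1 = 8 dB.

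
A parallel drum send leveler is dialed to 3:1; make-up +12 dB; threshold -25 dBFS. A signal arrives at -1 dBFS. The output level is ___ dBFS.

-5 dBFS

The input is 24 dB above the -25 dBFS threshold.
At 3:1 the overshoot is divided by 3, leaving 8 dB above threshold.
That puts the output at -17 dBFS; make-up adds 12 dB, giving -5 dBFS.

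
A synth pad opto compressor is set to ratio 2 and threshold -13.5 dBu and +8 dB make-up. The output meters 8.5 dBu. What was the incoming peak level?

Stripping the +8 dB make-up gives 0.5 dBu at the gain stage.
Post-compression overshoot = 0.5 − (-13.5) = 14 dB.
Before 2:1 compression the overshoot was 14 × 2 = 28 dB, so input = -13.5 + 28 = 14.5 dBu.

14.5 dBu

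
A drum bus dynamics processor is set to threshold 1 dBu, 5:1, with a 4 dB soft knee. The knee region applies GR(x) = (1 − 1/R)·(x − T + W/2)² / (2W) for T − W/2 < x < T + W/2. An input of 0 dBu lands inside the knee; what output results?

x − T + W/2 = 0 − 1 + 2 = 1.
GR = (1 − 1/5) × 1² / 8 = 0.8 × 1 / 8 = 0.1 dB.
Output = 0 − 0.1 = -0.1 dBu.

-0.1 dBu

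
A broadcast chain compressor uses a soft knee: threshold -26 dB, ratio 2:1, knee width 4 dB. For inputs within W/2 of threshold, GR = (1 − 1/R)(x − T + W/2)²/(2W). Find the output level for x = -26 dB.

-26.25 dB

x − T + W/2 = -26 − (-26) + 2 = 2.
GR = (1 − 1/2) × 2² / 8 = 0.5 × 4 / 8 = 0.25 dB.
Output = -26 − 0.25 = -26.25 dB.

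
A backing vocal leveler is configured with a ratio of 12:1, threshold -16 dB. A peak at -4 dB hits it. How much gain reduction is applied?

11 dB

-4 dB exceeds the threshold by 12 dB.
A 12:1 ratio leaves 1 dB of that excess.
GR = overshoot in − overshoot out = 12 − 1 = 11 dB.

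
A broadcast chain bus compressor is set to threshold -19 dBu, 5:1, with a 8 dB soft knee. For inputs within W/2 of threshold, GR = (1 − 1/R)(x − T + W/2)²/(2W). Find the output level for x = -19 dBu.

x − T + W/2 = -19 − (-19) + 4 = 4.
GR = (1 − 1/5) × 4² / 16 = 0.8 × 16 / 16 = 0.8 dB.
Output = -19 − 0.8 = -19.8 dBu.

-19.8 dBu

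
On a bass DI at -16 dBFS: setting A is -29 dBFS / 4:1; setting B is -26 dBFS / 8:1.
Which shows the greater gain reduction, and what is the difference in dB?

A: 13 dB over, compressed to 3.25 dB over, so 9.75 dB of GR.
B: 10 dB over, compressed to 1.25 dB over, so 8.75 dB of GR.
Difference: 1 dB in favour of A.

A, by 1 dB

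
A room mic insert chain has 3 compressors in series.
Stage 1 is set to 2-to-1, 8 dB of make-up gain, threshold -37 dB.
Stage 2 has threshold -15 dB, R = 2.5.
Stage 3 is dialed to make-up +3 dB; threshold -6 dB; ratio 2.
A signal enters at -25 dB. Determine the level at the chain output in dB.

-20 dB

Stage 1: overshoot 12 dB → 12/2 = 6 dB → -31 dB; +8 dB make-up → -23 dB.
Stage 2: below threshold (-23 ≤ -15); passes unchanged; output -23 dB.
Stage 3: below threshold (-23 ≤ -6); passes unchanged; make-up brings it to -20 dB.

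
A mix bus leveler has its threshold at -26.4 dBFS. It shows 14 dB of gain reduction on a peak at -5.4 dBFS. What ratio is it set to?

Input overshoot = -5.4 − (-26.4) = 21 dB.
Output overshoot = 21 − 14 = 7 dB.
Ratio = input overshoot / output overshoot = 21 / 7 = 3.

3:1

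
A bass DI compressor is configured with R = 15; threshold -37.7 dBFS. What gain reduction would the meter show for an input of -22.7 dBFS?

-22.7 dBFS exceeds the threshold by 15 dB.
After 15:1 compression the overshoot becomes 15/15 = 1 dB.
So the signal is attenuated by 15 − 1 = 14 dB.

14 dB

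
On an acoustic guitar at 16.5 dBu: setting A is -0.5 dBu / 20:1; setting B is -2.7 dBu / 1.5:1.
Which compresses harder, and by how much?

A: overshoot 17 dB → output overshoot 0.85 dB → GR 16.15 dB.
B: overshoot 19.2 dB → output overshoot 12.8 dB → GR 6.4 dB.
Difference: 9.75 dB in favour of A.

A, by 9.75 dB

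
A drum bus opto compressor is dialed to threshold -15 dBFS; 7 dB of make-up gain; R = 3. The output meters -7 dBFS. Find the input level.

Stripping the +7 dB make-up gives -14 dBFS at the gain stage.
That's 1 dB above the -15 dBFS threshold.
Before 3:1 compression the overshoot was 1 × 3 = 3 dB, so input = -15 + 3 = -12 dBFS.

-12 dBFS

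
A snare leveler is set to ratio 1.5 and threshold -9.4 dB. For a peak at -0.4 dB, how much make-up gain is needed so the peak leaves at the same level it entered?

Without make-up, output = threshold + overshoot/1.5 = -9.4 + 6 = -3.4 dB.
Gap to target: 3 dB.

3 dB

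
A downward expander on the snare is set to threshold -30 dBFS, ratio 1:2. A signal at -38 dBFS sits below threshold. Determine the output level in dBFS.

-46 dBFS

Below threshold, a 1:2 expander applies gain = (2−1)×(T − x) of attenuation.
(2−1) × 8 = 8 dB, so output = -38 − 8 = -46 dBFS.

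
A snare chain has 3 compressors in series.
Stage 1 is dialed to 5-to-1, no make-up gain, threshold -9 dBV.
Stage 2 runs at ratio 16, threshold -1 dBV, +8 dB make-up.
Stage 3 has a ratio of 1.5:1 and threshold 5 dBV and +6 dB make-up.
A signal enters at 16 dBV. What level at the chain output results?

10 dBV

Stage 1: overshoot 25 dB → 25/5 = 5 dB → -4 dBV.
Stage 2: -4 dBV is at or below the -1 dBV threshold — no compression; make-up brings it to 4 dBV.
Stage 3: below threshold (4 ≤ 5); passes unchanged; make-up brings it to 10 dBV.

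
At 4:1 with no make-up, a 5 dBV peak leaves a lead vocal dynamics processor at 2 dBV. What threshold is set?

Input is 4 dB above T (since output overshoot × R = input overshoot: (2 − T)·4 = 5 − T gives T = 1 dBV).
Check: 1 + (5 − 1)/4 = 1 + 1 = 2 dBV. ✓

1 dBV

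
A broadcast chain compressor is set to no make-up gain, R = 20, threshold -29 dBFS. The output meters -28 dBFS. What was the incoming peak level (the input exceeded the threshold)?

The compressed level sits -28 − (-29) = 1 dB over threshold.
Input overshoot = R × output overshoot = 20 dB → input = -29 + 20 = -9 dBFS.

-9 dBFS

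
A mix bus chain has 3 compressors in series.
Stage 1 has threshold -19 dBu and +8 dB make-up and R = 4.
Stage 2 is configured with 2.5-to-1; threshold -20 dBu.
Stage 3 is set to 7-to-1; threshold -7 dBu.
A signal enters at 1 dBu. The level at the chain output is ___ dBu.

Stage 1: overshoot 20 dB → 20/4 = 5 dB → -14 dBu; +8 dB make-up → -6 dBu.
Stage 2: overshoot 14 dB → 14/2.5 = 5.6 dB → -14.4 dBu.
Stage 3: -14.4 dBu ≤ -7 dBu, so stage 3 doesn't engage; output -14.4 dBu.

-14.4 dBu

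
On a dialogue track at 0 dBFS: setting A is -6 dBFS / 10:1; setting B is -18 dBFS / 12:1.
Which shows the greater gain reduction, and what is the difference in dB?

B, by 11.1 dB

A: GR = 6 − 6/10 = 5.4 dB.
B: GR = 18 − 18/12 = 16.5 dB.
B reduces 11.1 dB more.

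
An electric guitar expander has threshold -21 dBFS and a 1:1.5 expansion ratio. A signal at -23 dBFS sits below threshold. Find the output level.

-24 dBFS

Undershoot = (-21) − (-23) = 2 dB.
At 1:1.5, that expands to 3 dB under threshold.
Output = -21 − 3 = -24 dBFS.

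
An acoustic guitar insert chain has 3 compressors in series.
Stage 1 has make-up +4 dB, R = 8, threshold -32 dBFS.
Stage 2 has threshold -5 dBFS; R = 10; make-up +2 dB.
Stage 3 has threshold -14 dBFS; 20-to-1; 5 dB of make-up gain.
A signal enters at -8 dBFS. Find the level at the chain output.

Stage 1: -8 dBFS is 24 dB over -32 dBFS; at 8:1 that becomes 3 dB over, giving -29 dBFS; +4 dB make-up → -25 dBFS.
Stage 2: -25 dBFS is at or below the -5 dBFS threshold — no compression; make-up brings it to -23 dBFS.
Stage 3: -23 dBFS is at or below the -14 dBFS threshold — no compression; make-up brings it to -18 dBFS.

-18 dBFS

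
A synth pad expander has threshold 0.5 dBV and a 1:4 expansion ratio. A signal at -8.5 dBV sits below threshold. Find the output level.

Undershoot = 0.5 − (-8.5) = 9 dB.
At 1:4, that expands to 36 dB under threshold.
Output = 0.5 − 36 = -35.5 dBV.

-35.5 dBV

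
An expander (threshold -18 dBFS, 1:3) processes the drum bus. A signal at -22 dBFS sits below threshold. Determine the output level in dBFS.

The input is 4 dB below the -18 dBFS threshold.
A 1:3 expander multiplies undershoot by 3: 4 × 3 = 12 dB below threshold.
Output = -18 − 12 = -30 dBFS.

-30 dBFS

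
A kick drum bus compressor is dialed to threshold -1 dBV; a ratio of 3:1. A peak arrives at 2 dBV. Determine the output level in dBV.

The input is 3 dB above the -1 dBV threshold.
3:1 compression reduces that to 3/3 = 1 dB over.
That puts the output at 0 dBV.

0 dBV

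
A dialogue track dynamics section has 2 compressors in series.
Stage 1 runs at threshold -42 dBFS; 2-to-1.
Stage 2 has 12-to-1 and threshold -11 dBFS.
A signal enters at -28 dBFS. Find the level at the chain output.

Stage 1: overshoot 14 dB → 14/2 = 7 dB → -35 dBFS.
Stage 2: below threshold (-35 ≤ -11); passes unchanged; output -35 dBFS.

-35 dBFS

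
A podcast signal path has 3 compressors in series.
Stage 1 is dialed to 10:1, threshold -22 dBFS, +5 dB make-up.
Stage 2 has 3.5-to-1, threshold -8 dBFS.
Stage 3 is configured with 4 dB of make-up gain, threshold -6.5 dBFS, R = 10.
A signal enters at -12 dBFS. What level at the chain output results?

-12 dBFS

Stage 1: 10 dB above -22 dBFS, reduced 10:1 to 1 dB above → -21 dBFS; +5 dB make-up → -16 dBFS.
Stage 2: -16 dBFS ≤ -8 dBFS, so stage 2 doesn't engage; output -16 dBFS.
Stage 3: -16 dBFS ≤ -6.5 dBFS, so stage 3 doesn't engage; make-up brings it to -12 dBFS.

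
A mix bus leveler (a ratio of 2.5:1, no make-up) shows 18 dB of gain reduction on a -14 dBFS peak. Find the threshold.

-44 dBFS

Input is 30 dB above T (since output overshoot × R = input overshoot: (-32 − T)·2.5 = -14 − T gives T = -44 dBFS).
Check: -44 + (-14 − (-44))/2.5 = -44 + 12 = -32 dBFS. ✓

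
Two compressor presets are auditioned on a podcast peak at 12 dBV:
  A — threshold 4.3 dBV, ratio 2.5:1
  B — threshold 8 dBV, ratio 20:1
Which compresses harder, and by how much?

A, by 0.82 dB

A: overshoot 7.7 dB → output overshoot 3.08 dB → GR 4.62 dB.
B: overshoot 4 dB → output overshoot 0.2 dB → GR 3.8 dB.
A reduces 0.82 dB more.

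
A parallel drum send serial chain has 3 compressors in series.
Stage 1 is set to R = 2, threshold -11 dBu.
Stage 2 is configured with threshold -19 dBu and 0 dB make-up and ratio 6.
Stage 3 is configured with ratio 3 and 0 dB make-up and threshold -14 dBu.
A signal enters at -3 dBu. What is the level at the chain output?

Stage 1: -3 dBu is 8 dB over -11 dBu; at 2:1 that becomes 4 dB over, giving -7 dBu.
Stage 2: overshoot 12 dB → 12/6 = 2 dB → -17 dBu.
Stage 3: below threshold (-17 ≤ -14); passes unchanged; output -17 dBu.

-17 dBu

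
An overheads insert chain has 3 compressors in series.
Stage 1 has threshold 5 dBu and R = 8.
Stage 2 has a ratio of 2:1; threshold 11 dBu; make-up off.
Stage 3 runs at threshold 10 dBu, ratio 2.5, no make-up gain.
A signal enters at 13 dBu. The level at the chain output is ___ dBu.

Stage 1: overshoot 8 dB → 8/8 = 1 dB → 6 dBu.
Stage 2: 6 dBu ≤ 11 dBu, so stage 2 doesn't engage; output 6 dBu.
Stage 3: 6 dBu ≤ 10 dBu, so stage 3 doesn't engage; output 6 dBu.

6 dBu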